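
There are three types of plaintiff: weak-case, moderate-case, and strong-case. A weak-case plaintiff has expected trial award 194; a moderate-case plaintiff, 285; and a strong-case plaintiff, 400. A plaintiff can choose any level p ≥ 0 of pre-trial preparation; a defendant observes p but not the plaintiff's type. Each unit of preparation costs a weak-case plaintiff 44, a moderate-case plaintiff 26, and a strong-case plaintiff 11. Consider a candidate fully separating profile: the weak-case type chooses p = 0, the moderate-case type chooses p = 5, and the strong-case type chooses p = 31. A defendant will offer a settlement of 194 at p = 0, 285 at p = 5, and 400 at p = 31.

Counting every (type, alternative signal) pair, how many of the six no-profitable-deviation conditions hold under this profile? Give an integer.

3

Weak-case (own payoff 194): to p=5 gives 285 − 44×5 = 65 → no gain ✓; to p=31 gives 400 − 44×31 = -964 → no gain ✓.
Moderate-case (own payoff 285 − 26×5 = 155): to p=0 gives 194 → profitable ✗; to p=31 gives 400 − 26×31 = -406 → no gain ✓.
Strong-case (own payoff 400 − 11×31 = 59): to p=0 gives 194 → profitable ✗; to p=5 gives 285 − 11×5 = 230 → profitable ✗.
3 of the 6 constraints hold; not an equilibrium.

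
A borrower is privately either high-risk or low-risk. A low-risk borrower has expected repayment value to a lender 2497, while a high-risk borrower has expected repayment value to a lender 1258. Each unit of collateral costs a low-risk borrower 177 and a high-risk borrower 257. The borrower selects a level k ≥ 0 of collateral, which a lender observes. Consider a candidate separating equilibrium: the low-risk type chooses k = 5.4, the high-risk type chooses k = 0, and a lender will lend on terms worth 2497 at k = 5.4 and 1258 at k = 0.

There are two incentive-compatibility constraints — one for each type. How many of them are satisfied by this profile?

Low-risk type: signal → 2497 − 177 × 5.4 = 1541.2; deviate to 0 → 1258. IC holds (1541.2 ≥ 1258).
High-risk type: stay at 0 → 1258; mimic → 2497 − 257 × 5.4 = 1109.2. IC holds (1258 ≥ 1109.2).
2 of 2 constraints hold, so this is a separating equilibrium.

2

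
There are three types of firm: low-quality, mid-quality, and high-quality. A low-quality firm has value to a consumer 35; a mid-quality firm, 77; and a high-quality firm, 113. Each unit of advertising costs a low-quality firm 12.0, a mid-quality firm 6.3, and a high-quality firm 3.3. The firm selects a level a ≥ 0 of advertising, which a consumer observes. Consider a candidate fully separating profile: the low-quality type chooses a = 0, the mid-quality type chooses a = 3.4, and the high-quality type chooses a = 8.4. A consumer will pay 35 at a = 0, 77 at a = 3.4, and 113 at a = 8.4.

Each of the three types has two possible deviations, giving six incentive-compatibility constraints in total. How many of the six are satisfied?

Mid-quality (own payoff 77 − 6.3×3.4 = 55.58): to a=0 gives 35 → no gain ✓; to a=8.4 gives 113 − 6.3×8.4 = 60.08 → profitable ✗.
High-quality (own payoff 113 − 3.3×8.4 = 85.28): to a=0 gives 35 → no gain ✓; to a=3.4 gives 77 − 3.3×3.4 = 65.78 → no gain ✓.
Low-quality (own payoff 35): to a=3.4 gives 77 − 12.0×3.4 = 36.2 → profitable ✗; to a=8.4 gives 113 − 12.0×8.4 = 12.2 → no gain ✓.
4 of the 6 constraints hold; not an equilibrium.

4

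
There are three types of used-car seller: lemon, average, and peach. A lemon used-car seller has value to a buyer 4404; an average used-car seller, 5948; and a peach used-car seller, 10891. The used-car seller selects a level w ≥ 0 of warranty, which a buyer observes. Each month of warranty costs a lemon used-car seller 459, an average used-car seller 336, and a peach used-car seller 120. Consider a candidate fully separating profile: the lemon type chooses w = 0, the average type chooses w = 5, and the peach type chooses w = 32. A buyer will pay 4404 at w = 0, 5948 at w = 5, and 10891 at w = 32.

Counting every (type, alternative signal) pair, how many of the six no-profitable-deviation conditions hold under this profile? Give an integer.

5

Average (own payoff 5948 − 336×5 = 4268): to w=0 gives 4404 → profitable ✗; to w=32 gives 10891 − 336×32 = 139 → no gain ✓.
Peach (own payoff 10891 − 120×32 = 7051): to w=0 gives 4404 → no gain ✓; to w=5 gives 5948 − 120×5 = 5348 → no gain ✓.
Lemon (own payoff 4404): to w=5 gives 5948 − 459×5 = 3653 → no gain ✓; to w=32 gives 10891 − 459×32 = -3797 → no gain ✓.
5 of the 6 constraints hold; not an equilibrium.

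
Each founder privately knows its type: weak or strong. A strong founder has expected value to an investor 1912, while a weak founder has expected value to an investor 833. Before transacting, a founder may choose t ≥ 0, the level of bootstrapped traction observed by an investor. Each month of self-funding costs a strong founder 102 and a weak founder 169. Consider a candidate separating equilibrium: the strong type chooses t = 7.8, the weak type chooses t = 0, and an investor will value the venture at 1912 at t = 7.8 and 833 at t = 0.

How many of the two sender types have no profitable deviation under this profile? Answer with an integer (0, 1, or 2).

2

Weak type: stay at 0 → 833; mimic → 1912 − 169 × 7.8 = 593.8. IC holds (833 ≥ 593.8).
Strong type: signal → 1912 − 102 × 7.8 = 1116.4; deviate to 0 → 833. IC holds (1116.4 ≥ 833).
2 of 2 constraints hold, so this is a separating equilibrium.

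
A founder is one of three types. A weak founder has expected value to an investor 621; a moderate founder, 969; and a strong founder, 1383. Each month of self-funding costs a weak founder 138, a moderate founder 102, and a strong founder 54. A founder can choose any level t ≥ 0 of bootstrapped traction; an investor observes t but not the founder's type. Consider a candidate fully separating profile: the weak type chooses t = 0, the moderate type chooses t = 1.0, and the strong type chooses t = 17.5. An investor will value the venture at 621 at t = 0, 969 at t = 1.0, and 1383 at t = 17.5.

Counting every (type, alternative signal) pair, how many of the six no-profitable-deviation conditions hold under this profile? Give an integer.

Strong (own payoff 1383 − 54×17.5 = 438): to t=0 gives 621 → profitable ✗; to t=1.0 gives 969 − 54×1.0 = 915 → profitable ✗.
Weak (own payoff 621): to t=1.0 gives 969 − 138×1.0 = 831 → profitable ✗; to t=17.5 gives 1383 − 138×17.5 = -1032 → no gain ✓.
Moderate (own payoff 969 − 102×1.0 = 867): to t=0 gives 621 → no gain ✓; to t=17.5 gives 1383 − 102×17.5 = -402 → no gain ✓.
3 of the 6 constraints hold; not an equilibrium.

3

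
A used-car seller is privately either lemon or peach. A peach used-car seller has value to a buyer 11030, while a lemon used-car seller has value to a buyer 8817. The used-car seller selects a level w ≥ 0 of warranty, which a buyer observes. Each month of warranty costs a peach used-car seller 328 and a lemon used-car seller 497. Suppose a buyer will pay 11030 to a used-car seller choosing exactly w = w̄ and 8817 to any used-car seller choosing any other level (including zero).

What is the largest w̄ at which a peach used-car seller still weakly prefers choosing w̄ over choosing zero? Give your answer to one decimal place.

6.7

Choosing w̄ yields the peach type 11030 − 328·w̄; choosing zero yields 8817.
The peach type is indifferent at 11030 − 328·w̄ = 8817, i.e. w̄ = (11030 − 8817) / 328 ≈ 6.7.
For any w̄ above 6.7 the peach type would rather pool at zero, so separation collapses.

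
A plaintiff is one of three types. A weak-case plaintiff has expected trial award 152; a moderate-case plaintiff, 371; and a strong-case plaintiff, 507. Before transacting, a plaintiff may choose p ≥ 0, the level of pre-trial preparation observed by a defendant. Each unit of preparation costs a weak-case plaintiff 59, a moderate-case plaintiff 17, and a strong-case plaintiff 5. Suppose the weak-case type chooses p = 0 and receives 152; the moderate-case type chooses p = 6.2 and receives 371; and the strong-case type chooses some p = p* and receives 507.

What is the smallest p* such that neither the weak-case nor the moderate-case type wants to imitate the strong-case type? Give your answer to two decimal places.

14.20

Moderate-case type (on-path payoff 371 − 17×6.2 = 265.6) won't mimic when 265.6 ≥ 507 − 17·p*, i.e. p* ≥ 14.20.
Weak-case type (on-path payoff 152) won't mimic when 152 ≥ 507 − 59·p*, i.e. p* ≥ 6.02.
Both must hold, so p* = max(6.02, 14.20) = 14.20. The moderate-case type's constraint binds.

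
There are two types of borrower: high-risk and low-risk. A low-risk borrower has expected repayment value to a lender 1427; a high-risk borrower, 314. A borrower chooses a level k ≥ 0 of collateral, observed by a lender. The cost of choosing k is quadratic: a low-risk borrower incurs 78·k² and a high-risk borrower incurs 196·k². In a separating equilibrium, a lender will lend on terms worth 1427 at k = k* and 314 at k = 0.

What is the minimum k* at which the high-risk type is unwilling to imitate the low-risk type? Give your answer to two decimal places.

The high-risk type at k = 0 receives 314; imitating at k* yields 1427 − 196·k*².
Indifference: 314 = 1427 − 196·k*², so k*² = (1427 − 314) / 196 ≈ 5.6786.
k* = √5.6786 ≈ 2.38.

2.38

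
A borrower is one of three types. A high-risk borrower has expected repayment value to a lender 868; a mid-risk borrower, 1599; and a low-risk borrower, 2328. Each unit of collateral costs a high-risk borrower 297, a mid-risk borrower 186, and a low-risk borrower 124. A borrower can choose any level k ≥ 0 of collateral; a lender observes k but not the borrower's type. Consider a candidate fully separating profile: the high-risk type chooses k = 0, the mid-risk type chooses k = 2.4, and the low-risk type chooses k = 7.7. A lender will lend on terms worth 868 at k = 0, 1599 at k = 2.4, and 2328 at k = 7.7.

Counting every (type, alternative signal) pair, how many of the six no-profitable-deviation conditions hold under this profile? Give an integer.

Mid-risk (own payoff 1599 − 186×2.4 = 1152.6): to k=0 gives 868 → no gain ✓; to k=7.7 gives 2328 − 186×7.7 = 895.8 → no gain ✓.
Low-risk (own payoff 2328 − 124×7.7 = 1373.2): to k=0 gives 868 → no gain ✓; to k=2.4 gives 1599 − 124×2.4 = 1301.4 → no gain ✓.
High-risk (own payoff 868): to k=2.4 gives 1599 − 297×2.4 = 886.2 → profitable ✗; to k=7.7 gives 2328 − 297×7.7 = 41.1 → no gain ✓.
5 of the 6 constraints hold; not an equilibrium.

5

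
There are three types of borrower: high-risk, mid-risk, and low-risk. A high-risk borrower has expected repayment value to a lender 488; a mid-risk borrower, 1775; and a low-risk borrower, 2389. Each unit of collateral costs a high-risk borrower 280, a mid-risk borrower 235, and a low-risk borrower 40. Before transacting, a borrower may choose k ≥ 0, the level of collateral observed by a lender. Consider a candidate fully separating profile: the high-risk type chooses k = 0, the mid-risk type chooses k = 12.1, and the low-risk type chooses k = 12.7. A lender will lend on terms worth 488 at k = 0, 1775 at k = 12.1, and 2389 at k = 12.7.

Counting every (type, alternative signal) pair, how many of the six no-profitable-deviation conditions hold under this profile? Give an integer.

4

High-risk (own payoff 488): to k=12.1 gives 1775 − 280×12.1 = -1613 → no gain ✓; to k=12.7 gives 2389 − 280×12.7 = -1167 → no gain ✓.
Mid-risk (own payoff 1775 − 235×12.1 = -1068.5): to k=0 gives 488 → profitable ✗; to k=12.7 gives 2389 − 235×12.7 = -595.5 → profitable ✗.
Low-risk (own payoff 2389 − 40×12.7 = 1881): to k=0 gives 488 → no gain ✓; to k=12.1 gives 1775 − 40×12.1 = 1291 → no gain ✓.
4 of the 6 constraints hold; not an equilibrium.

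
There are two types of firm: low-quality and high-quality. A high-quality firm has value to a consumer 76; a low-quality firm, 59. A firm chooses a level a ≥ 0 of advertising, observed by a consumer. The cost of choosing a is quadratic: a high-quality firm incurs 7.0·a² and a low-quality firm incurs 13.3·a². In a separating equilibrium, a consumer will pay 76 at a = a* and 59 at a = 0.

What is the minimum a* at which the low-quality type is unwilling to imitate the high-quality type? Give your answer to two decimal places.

The low-quality type at a = 0 receives 59; imitating at a* yields 76 − 13.3·a*².
Indifference: 59 = 76 − 13.3·a*², so a*² = (76 − 59) / 13.3 ≈ 1.2782.
a* = √1.2782 ≈ 1.13.

1.13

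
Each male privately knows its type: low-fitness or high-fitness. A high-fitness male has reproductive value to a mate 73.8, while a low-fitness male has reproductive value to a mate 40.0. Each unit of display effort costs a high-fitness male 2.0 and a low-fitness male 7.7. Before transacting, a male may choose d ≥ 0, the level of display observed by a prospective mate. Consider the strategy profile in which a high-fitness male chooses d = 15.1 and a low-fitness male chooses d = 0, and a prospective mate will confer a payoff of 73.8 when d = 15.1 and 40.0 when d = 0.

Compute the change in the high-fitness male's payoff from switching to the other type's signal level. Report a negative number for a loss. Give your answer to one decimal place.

-3.6

Playing d = 15.1 the high-fitness male receives 73.8 − 2.0 × 15.1 = 43.6.
Deviating to d = 0 yields 40.0 instead.
Gain from deviating: 40.0 − 43.6 = -3.6.
The gain is negative, so the high-fitness type's incentive-compatibility constraint is satisfied.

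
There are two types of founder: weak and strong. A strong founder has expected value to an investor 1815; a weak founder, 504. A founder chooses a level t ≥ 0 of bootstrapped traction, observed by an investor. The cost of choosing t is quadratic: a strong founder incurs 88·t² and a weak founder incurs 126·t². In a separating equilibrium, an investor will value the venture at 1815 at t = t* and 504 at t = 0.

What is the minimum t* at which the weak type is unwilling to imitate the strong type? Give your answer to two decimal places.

3.23

The weak type at t = 0 receives 504; imitating at t* yields 1815 − 126·t*².
Indifference: 504 = 1815 − 126·t*², so t*² = (1815 − 504) / 126 ≈ 10.4048.
t* = √10.4048 ≈ 3.23.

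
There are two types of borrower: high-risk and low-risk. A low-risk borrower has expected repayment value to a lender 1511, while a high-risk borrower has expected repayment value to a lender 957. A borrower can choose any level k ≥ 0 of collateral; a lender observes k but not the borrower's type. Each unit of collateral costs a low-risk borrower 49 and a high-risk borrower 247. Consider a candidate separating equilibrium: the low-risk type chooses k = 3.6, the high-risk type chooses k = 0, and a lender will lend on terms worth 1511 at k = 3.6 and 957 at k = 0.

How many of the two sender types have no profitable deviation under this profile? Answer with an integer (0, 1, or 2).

Low-risk type: signal → 1511 − 49 × 3.6 = 1334.6; deviate to 0 → 957. IC holds (1334.6 ≥ 957).
High-risk type: stay at 0 → 957; mimic → 1511 − 247 × 3.6 = 621.8. IC holds (957 ≥ 621.8).
2 of 2 constraints hold, so this is a separating equilibrium.

2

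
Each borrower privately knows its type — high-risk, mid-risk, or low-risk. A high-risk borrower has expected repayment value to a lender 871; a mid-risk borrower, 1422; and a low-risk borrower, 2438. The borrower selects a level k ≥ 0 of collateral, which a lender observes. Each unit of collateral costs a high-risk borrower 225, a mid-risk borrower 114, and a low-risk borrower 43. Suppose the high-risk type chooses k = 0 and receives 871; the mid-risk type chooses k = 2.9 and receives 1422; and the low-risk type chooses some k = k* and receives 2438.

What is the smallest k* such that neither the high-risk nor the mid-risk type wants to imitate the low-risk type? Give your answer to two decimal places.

Mid-risk type (on-path payoff 1422 − 114×2.9 = 1091.4) won't mimic when 1091.4 ≥ 2438 − 114·k*, i.e. k* ≥ 11.81.
High-risk type (on-path payoff 871) won't mimic when 871 ≥ 2438 − 225·k*, i.e. k* ≥ 6.96.
Both must hold, so k* = max(6.96, 11.81) = 11.81. The mid-risk type's constraint binds.

11.81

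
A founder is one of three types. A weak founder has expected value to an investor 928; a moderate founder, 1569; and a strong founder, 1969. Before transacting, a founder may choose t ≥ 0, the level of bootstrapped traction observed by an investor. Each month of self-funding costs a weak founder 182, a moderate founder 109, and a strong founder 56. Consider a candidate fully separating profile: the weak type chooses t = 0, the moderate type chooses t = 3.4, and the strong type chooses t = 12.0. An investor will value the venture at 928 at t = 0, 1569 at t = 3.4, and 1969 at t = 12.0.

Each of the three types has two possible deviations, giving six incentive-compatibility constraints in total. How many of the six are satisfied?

Moderate (own payoff 1569 − 109×3.4 = 1198.4): to t=0 gives 928 → no gain ✓; to t=12.0 gives 1969 − 109×12.0 = 661 → no gain ✓.
Weak (own payoff 928): to t=3.4 gives 1569 − 182×3.4 = 950.2 → profitable ✗; to t=12.0 gives 1969 − 182×12.0 = -215 → no gain ✓.
Strong (own payoff 1969 − 56×12.0 = 1297): to t=0 gives 928 → no gain ✓; to t=3.4 gives 1569 − 56×3.4 = 1378.6 → profitable ✗.
4 of the 6 constraints hold; not an equilibrium.

4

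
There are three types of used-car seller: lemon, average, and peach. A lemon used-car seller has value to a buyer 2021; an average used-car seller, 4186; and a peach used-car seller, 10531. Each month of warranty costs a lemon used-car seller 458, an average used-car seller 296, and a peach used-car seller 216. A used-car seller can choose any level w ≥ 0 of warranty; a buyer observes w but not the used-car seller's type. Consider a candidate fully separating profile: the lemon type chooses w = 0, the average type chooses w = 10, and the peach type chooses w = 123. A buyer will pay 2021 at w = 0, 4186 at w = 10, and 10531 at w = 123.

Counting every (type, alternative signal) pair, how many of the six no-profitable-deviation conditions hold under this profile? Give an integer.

3

Peach (own payoff 10531 − 216×123 = -16037): to w=0 gives 2021 → profitable ✗; to w=10 gives 4186 − 216×10 = 2026 → profitable ✗.
Lemon (own payoff 2021): to w=10 gives 4186 − 458×10 = -394 → no gain ✓; to w=123 gives 10531 − 458×123 = -45803 → no gain ✓.
Average (own payoff 4186 − 296×10 = 1226): to w=0 gives 2021 → profitable ✗; to w=123 gives 10531 − 296×123 = -25877 → no gain ✓.
3 of the 6 constraints hold; not an equilibrium.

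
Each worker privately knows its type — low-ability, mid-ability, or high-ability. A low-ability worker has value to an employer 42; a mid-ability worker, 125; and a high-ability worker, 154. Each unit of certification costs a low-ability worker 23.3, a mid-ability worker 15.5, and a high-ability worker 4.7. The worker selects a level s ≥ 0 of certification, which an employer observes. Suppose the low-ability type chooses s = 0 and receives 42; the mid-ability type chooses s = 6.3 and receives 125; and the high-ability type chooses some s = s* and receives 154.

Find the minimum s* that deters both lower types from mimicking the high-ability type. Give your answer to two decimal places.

Mid-ability type (on-path payoff 125 − 15.5×6.3 = 27.35) won't mimic when 27.35 ≥ 154 − 15.5·s*, i.e. s* ≥ 8.17.
Low-ability type (on-path payoff 42) won't mimic when 42 ≥ 154 − 23.3·s*, i.e. s* ≥ 4.81.
Both must hold, so s* = max(4.81, 8.17) = 8.17. The mid-ability type's constraint binds.

8.17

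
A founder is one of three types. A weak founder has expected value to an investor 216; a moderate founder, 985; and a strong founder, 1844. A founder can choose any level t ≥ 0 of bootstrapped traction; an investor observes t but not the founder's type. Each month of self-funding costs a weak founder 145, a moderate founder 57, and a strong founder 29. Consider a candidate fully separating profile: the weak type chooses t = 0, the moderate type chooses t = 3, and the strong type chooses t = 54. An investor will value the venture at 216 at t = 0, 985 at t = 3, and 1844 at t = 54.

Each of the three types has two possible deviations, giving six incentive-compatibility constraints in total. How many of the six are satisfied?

4

Moderate (own payoff 985 − 57×3 = 814): to t=0 gives 216 → no gain ✓; to t=54 gives 1844 − 57×54 = -1234 → no gain ✓.
Strong (own payoff 1844 − 29×54 = 278): to t=0 gives 216 → no gain ✓; to t=3 gives 985 − 29×3 = 898 → profitable ✗.
Weak (own payoff 216): to t=3 gives 985 − 145×3 = 550 → profitable ✗; to t=54 gives 1844 − 145×54 = -5986 → no gain ✓.
4 of the 6 constraints hold; not an equilibrium.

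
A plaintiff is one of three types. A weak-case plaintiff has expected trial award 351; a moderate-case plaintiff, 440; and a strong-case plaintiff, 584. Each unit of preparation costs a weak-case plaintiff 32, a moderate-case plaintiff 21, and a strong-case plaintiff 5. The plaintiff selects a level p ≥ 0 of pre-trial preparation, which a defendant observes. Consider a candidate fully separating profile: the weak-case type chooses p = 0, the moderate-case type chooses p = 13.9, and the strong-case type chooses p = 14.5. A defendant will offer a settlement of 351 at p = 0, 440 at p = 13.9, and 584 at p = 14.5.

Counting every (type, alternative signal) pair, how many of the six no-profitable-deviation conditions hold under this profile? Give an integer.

Moderate-case (own payoff 440 − 21×13.9 = 148.1): to p=0 gives 351 → profitable ✗; to p=14.5 gives 584 − 21×14.5 = 279.5 → profitable ✗.
Strong-case (own payoff 584 − 5×14.5 = 511.5): to p=0 gives 351 → no gain ✓; to p=13.9 gives 440 − 5×13.9 = 370.5 → no gain ✓.
Weak-case (own payoff 351): to p=13.9 gives 440 − 32×13.9 = -4.8 → no gain ✓; to p=14.5 gives 584 − 32×14.5 = 120 → no gain ✓.
4 of the 6 constraints hold; not an equilibrium.

4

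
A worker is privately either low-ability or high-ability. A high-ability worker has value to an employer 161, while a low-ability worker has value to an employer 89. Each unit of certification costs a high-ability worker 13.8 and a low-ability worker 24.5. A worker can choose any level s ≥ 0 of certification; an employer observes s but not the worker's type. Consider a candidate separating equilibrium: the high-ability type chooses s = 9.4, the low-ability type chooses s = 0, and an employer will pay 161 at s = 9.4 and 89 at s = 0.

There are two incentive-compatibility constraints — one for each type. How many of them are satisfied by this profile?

High-ability type: signal → 161 − 13.8 × 9.4 = 31.28; deviate to 0 → 89. IC fails (31.28 < 89).
Low-ability type: stay at 0 → 89; mimic → 161 − 24.5 × 9.4 = -69.3. IC holds (89 ≥ -69.3).
1 of 2 constraints hold, so this profile is not an equilibrium.

1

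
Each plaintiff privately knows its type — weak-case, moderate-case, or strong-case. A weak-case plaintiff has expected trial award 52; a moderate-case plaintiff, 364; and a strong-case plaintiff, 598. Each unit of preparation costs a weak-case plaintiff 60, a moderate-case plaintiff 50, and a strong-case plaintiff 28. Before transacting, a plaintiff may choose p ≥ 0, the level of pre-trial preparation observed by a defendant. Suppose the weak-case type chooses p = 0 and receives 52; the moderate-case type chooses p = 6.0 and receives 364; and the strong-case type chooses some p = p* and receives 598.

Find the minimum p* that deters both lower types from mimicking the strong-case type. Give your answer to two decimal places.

10.68

Moderate-case type (on-path payoff 364 − 50×6.0 = 64) won't mimic when 64 ≥ 598 − 50·p*, i.e. p* ≥ 10.68.
Weak-case type (on-path payoff 52) won't mimic when 52 ≥ 598 − 60·p*, i.e. p* ≥ 9.10.
Both must hold, so p* = max(9.10, 10.68) = 10.68. The moderate-case type's constraint binds.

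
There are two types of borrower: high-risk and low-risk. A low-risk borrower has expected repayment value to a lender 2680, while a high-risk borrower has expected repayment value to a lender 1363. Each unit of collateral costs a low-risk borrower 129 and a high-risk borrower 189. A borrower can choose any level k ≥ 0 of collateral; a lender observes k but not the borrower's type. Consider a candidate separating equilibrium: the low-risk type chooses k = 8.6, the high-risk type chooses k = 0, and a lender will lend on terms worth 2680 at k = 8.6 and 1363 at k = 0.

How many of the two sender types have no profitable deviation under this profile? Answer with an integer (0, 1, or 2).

2

Low-risk type: signal → 2680 − 129 × 8.6 = 1570.6; deviate to 0 → 1363. IC holds (1570.6 ≥ 1363).
High-risk type: stay at 0 → 1363; mimic → 2680 − 189 × 8.6 = 1054.6. IC holds (1363 ≥ 1054.6).
2 of 2 constraints hold, so this is a separating equilibrium.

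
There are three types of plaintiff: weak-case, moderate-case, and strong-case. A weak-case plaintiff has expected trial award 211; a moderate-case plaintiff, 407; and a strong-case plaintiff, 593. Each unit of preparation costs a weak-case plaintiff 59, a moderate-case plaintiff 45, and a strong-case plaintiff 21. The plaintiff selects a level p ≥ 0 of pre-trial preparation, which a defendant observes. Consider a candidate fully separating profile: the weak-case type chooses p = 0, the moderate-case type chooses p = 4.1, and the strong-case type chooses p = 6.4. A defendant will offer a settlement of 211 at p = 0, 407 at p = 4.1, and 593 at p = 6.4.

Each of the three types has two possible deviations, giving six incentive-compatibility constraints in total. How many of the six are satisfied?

4

Moderate-case (own payoff 407 − 45×4.1 = 222.5): to p=0 gives 211 → no gain ✓; to p=6.4 gives 593 − 45×6.4 = 305 → profitable ✗.
Strong-case (own payoff 593 − 21×6.4 = 458.6): to p=0 gives 211 → no gain ✓; to p=4.1 gives 407 − 21×4.1 = 320.9 → no gain ✓.
Weak-case (own payoff 211): to p=4.1 gives 407 − 59×4.1 = 165.1 → no gain ✓; to p=6.4 gives 593 − 59×6.4 = 215.4 → profitable ✗.
4 of the 6 constraints hold; not an equilibrium.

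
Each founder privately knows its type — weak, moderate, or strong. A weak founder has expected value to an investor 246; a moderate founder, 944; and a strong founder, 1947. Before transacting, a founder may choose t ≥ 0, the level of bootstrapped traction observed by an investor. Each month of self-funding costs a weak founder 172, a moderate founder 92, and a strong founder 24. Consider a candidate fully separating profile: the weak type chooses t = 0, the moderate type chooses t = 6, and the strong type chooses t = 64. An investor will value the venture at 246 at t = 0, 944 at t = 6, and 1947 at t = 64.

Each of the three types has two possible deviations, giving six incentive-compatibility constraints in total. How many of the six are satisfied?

Moderate (own payoff 944 − 92×6 = 392): to t=0 gives 246 → no gain ✓; to t=64 gives 1947 − 92×64 = -3941 → no gain ✓.
Weak (own payoff 246): to t=6 gives 944 − 172×6 = -88 → no gain ✓; to t=64 gives 1947 − 172×64 = -9061 → no gain ✓.
Strong (own payoff 1947 − 24×64 = 411): to t=0 gives 246 → no gain ✓; to t=6 gives 944 − 24×6 = 800 → profitable ✗.
5 of the 6 constraints hold; not an equilibrium.

5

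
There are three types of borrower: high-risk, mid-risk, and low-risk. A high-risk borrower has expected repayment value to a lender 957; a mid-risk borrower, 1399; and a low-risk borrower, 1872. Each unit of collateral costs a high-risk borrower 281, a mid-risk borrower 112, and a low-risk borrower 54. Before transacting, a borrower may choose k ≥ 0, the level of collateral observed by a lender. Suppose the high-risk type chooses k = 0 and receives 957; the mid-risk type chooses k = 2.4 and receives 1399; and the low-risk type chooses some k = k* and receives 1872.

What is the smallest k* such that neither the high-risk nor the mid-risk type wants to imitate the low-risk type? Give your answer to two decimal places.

High-risk type (on-path payoff 957) won't mimic when 957 ≥ 1872 − 281·k*, i.e. k* ≥ 3.26.
Mid-risk type (on-path payoff 1399 − 112×2.4 = 1130.2) won't mimic when 1130.2 ≥ 1872 − 112·k*, i.e. k* ≥ 6.62.
Both must hold, so k* = max(3.26, 6.62) = 6.62. The mid-risk type's constraint binds.

6.62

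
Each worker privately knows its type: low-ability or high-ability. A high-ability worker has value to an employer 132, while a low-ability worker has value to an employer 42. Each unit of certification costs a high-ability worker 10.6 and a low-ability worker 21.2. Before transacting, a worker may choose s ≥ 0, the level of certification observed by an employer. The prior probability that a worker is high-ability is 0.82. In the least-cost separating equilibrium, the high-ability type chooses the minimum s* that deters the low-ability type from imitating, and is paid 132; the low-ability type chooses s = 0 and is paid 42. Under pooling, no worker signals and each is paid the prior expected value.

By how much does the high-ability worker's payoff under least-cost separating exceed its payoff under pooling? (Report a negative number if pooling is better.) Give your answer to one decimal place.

Least-cost separating signal: s* solves 42 = 132 − 21.2·s*, so s* = (132 − 42)/21.2 ≈ 4.2453.
High-ability type's separating payoff: 132 − 10.6 × s* = 132 − 10.6 × (132 − 42)/21.2 = 132 − 954/21.2 = 87.
Pooling payoff: 0.82 × 132 + 0.18 × 42 = 115.8.
Difference: 87 − 115.8 = -28.8.
The high-ability type would prefer the pooling outcome.

-28.8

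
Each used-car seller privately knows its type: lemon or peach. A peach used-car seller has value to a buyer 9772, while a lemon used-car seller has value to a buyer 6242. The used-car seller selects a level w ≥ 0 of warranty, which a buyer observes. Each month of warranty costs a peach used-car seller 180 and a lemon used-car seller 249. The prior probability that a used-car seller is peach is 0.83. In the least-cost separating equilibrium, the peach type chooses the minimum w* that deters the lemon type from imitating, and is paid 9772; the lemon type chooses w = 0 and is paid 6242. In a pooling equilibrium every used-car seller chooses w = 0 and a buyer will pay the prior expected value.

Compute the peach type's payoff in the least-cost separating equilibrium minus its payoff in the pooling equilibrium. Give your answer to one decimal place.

-1951.7

Least-cost separating signal: w* solves 6242 = 9772 − 249·w*, so w* = (9772 − 6242)/249 ≈ 14.1767.
Peach type's separating payoff: 9772 − 180 × w* = 9772 − 180 × (9772 − 6242)/249 = 9772 − 635400/249 ≈ 7220.193.
Pooling payoff: 0.83 × 9772 + 0.17 × 6242 = 9171.9.
Difference: 7220.193 − 9171.9 = -1951.707, i.e. -1951.7 to one decimal place.
The peach type would prefer the pooling outcome.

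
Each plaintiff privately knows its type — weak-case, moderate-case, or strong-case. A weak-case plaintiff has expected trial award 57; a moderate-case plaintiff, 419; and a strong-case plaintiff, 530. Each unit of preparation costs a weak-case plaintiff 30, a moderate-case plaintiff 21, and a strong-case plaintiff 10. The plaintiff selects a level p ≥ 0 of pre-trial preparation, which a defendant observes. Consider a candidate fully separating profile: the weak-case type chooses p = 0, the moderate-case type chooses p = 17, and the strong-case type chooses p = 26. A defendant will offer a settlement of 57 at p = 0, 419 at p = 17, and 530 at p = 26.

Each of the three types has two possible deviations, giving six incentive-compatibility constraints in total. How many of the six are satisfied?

Weak-case (own payoff 57): to p=17 gives 419 − 30×17 = -91 → no gain ✓; to p=26 gives 530 − 30×26 = -250 → no gain ✓.
Strong-case (own payoff 530 − 10×26 = 270): to p=0 gives 57 → no gain ✓; to p=17 gives 419 − 10×17 = 249 → no gain ✓.
Moderate-case (own payoff 419 − 21×17 = 62): to p=0 gives 57 → no gain ✓; to p=26 gives 530 − 21×26 = -16 → no gain ✓.
6 of the 6 constraints hold; this profile is a separating equilibrium.

6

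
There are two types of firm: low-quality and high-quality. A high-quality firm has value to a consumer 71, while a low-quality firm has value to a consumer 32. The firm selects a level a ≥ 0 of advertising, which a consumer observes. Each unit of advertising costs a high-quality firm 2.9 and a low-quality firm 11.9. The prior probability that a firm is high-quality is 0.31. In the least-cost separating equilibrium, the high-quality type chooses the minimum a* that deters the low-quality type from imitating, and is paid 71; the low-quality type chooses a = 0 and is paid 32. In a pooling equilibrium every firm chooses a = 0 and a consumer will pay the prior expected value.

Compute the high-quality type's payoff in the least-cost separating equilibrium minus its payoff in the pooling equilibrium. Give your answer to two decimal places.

17.41

Least-cost separating signal: a* solves 32 = 71 − 11.9·a*, so a* = (71 − 32)/11.9 ≈ 3.2773.
High-quality type's separating payoff: 71 − 2.9 × a* = 71 − 2.9 × (71 − 32)/11.9 = 71 − 113.1/11.9 ≈ 61.4958.
Pooling payoff: 0.31 × 71 + 0.69 × 32 = 44.09.
Difference: 61.4958 − 44.09 = 17.4058, i.e. 17.41 to two decimal places.
The high-quality type prefers to separate.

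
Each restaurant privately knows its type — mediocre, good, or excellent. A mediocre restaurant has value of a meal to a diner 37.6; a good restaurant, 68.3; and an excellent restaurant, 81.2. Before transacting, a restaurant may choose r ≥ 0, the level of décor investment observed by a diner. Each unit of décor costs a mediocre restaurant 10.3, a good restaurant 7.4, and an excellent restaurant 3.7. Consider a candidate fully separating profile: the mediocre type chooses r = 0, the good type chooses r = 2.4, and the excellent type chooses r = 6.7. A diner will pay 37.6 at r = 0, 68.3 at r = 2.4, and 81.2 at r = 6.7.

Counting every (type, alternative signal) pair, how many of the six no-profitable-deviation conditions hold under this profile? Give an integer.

4

Mediocre (own payoff 37.6): to r=2.4 gives 68.3 − 10.3×2.4 = 43.58 → profitable ✗; to r=6.7 gives 81.2 − 10.3×6.7 = 12.19 → no gain ✓.
Good (own payoff 68.3 − 7.4×2.4 = 50.54): to r=0 gives 37.6 → no gain ✓; to r=6.7 gives 81.2 − 7.4×6.7 = 31.62 → no gain ✓.
Excellent (own payoff 81.2 − 3.7×6.7 = 56.41): to r=0 gives 37.6 → no gain ✓; to r=2.4 gives 68.3 − 3.7×2.4 = 59.42 → profitable ✗.
4 of the 6 constraints hold; not an equilibrium.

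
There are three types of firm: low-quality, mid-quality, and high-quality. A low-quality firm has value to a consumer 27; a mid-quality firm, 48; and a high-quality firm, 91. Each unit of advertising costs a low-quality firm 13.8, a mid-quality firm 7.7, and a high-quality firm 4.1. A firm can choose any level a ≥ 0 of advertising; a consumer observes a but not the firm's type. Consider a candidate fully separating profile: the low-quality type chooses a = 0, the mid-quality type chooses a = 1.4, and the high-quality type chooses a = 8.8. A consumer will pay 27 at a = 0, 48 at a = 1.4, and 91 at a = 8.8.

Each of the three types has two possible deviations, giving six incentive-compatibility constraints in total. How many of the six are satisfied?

Mid-quality (own payoff 48 − 7.7×1.4 = 37.22): to a=0 gives 27 → no gain ✓; to a=8.8 gives 91 − 7.7×8.8 = 23.24 → no gain ✓.
High-quality (own payoff 91 − 4.1×8.8 = 54.92): to a=0 gives 27 → no gain ✓; to a=1.4 gives 48 − 4.1×1.4 = 42.26 → no gain ✓.
Low-quality (own payoff 27): to a=1.4 gives 48 − 13.8×1.4 = 28.68 → profitable ✗; to a=8.8 gives 91 − 13.8×8.8 = -30.44 → no gain ✓.
5 of the 6 constraints hold; not an equilibrium.

5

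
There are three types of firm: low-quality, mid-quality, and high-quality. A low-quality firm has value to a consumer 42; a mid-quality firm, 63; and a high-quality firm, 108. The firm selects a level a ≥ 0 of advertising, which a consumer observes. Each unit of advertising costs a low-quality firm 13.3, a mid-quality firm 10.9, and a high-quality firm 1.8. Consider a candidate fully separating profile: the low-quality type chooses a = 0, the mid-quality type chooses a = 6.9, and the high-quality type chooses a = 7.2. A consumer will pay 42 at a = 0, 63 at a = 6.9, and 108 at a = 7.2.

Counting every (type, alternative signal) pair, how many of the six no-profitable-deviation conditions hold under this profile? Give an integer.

Low-quality (own payoff 42): to a=6.9 gives 63 − 13.3×6.9 = -28.77 → no gain ✓; to a=7.2 gives 108 − 13.3×7.2 = 12.24 → no gain ✓.
Mid-quality (own payoff 63 − 10.9×6.9 = -12.21): to a=0 gives 42 → profitable ✗; to a=7.2 gives 108 − 10.9×7.2 = 29.52 → profitable ✗.
High-quality (own payoff 108 − 1.8×7.2 = 95.04): to a=0 gives 42 → no gain ✓; to a=6.9 gives 63 − 1.8×6.9 = 50.58 → no gain ✓.
4 of the 6 constraints hold; not an equilibrium.

4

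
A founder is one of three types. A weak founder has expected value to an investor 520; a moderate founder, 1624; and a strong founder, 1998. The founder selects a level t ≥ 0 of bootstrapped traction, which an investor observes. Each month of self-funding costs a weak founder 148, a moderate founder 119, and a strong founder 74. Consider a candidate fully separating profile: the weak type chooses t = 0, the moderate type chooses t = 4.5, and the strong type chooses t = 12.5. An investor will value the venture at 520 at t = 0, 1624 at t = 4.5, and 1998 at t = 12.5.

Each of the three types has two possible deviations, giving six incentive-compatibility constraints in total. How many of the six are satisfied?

Weak (own payoff 520): to t=4.5 gives 1624 − 148×4.5 = 958 → profitable ✗; to t=12.5 gives 1998 − 148×12.5 = 148 → no gain ✓.
Moderate (own payoff 1624 − 119×4.5 = 1088.5): to t=0 gives 520 → no gain ✓; to t=12.5 gives 1998 − 119×12.5 = 510.5 → no gain ✓.
Strong (own payoff 1998 − 74×12.5 = 1073): to t=0 gives 520 → no gain ✓; to t=4.5 gives 1624 − 74×4.5 = 1291 → profitable ✗.
4 of the 6 constraints hold; not an equilibrium.

4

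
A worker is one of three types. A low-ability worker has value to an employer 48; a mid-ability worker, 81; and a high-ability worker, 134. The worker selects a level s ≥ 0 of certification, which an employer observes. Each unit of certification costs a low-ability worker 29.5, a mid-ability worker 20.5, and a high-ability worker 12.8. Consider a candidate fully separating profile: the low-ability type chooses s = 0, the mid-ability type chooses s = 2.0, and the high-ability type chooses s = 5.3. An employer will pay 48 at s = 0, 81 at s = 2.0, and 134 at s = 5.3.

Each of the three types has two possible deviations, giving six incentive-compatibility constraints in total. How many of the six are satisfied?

Mid-ability (own payoff 81 − 20.5×2.0 = 40): to s=0 gives 48 → profitable ✗; to s=5.3 gives 134 − 20.5×5.3 = 25.35 → no gain ✓.
High-ability (own payoff 134 − 12.8×5.3 = 66.16): to s=0 gives 48 → no gain ✓; to s=2.0 gives 81 − 12.8×2.0 = 55.4 → no gain ✓.
Low-ability (own payoff 48): to s=2.0 gives 81 − 29.5×2.0 = 22 → no gain ✓; to s=5.3 gives 134 − 29.5×5.3 = -22.35 → no gain ✓.
5 of the 6 constraints hold; not an equilibrium.

5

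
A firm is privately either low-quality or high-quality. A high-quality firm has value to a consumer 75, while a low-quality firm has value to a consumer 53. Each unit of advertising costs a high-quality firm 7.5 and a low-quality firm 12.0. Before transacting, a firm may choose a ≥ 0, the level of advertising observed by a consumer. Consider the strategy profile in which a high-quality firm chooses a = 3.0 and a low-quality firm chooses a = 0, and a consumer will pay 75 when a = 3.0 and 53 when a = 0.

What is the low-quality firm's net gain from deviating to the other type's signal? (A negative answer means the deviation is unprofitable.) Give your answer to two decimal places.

Playing a = 0 the low-quality firm receives 53.
Deviating to a = 3.0 brings payment 75 at cost 12.0 × 3.0 = 36, netting 39.
Gain from deviating: 39 − 53 = -14.00.
The gain is negative, so the low-quality type's incentive-compatibility constraint is satisfied.

-14.00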